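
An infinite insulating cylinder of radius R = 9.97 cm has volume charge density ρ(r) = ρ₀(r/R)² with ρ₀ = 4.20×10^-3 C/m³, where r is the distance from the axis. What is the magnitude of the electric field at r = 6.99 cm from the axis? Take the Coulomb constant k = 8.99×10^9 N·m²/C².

E = 4.08e6 N/C

Coaxial Gaussian cylinder, radius r = 6.99 cm, length L (r < R).
Integrating ρ over the cross-section to radius r: λ_enc = (2πρ₀/R²) ∫₀^r r'^3 dr' = 2πρ₀ r^4/(4·R²) = 1.584×10^-5 C/m.
Gauss's law: E·2πrL = λ_enc L/ε₀.
E = 2k|λ_enc|/r = 2(8.99×10^9)(1.584×10^-5)/(0.0699) = 4.08e6 N/C.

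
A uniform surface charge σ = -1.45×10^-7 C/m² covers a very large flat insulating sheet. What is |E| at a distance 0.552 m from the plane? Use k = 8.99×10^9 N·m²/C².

Choose a cylindrical pillbox piercing the sheet, end faces (area A) parallel to it.
Flux Φ = 2EA and Q_enc = σA, so 2EA = σA/ε₀ ⇒ E = |σ|/(2ε₀), independent of distance.
E = 2πk|σ| = 2π(8.99×10^9)(1.45e-7) = 8.19×10^3 N/C.

E ≈ 8.19e3 N/C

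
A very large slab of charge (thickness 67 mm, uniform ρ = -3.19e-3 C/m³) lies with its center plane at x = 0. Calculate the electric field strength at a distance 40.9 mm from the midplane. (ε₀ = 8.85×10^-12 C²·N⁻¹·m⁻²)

E ≈ 1.21e7 N/C

The point |x| = 40.9 mm lies outside the slab (half-thickness 0.0335 m). A symmetric pillbox spanning the full slab encloses Q_enc = ρ·d·A.
Flux = 2EA ⇒ E = |ρ|d/(2ε₀), independent of distance outside.
E = (3.19×10^-3)(0.067)/(2·8.85×10^-12) = 1.21×10^7 N/C.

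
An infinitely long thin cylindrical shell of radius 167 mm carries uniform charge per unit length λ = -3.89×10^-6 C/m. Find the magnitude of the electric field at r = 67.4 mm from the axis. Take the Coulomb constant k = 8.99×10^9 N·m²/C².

|E| = 0 N/C

Choose a coaxial cylinder of radius r = 67.4 mm (arbitrary length L) as the Gaussian surface (r < 167 mm, inside the shell).
All the surface charge lies outside this cylinder: Q_enc = 0, hence E = 0.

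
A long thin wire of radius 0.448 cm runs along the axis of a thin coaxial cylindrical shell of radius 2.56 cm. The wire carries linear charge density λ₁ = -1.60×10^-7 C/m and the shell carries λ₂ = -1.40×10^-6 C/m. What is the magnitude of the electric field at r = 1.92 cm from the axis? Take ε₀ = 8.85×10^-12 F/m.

Take a coaxial cylindrical Gaussian surface of radius r = 1.92 cm and length L (between the conductors, 0.448 cm < r < 2.56 cm).
Only the inner wire is enclosed; the outer shell contributes nothing inside itself. λ_enc = λ₁ = -1.60e-7 C/m.
Since E is radial and uniform over the curved surface, Φ = E·2πrL = Q_enc/ε₀ = λ_enc L/ε₀.
E = |λ_enc|/(2πε₀r) = (1.60e-7)/(2π·8.85×10^-12·0.0192) = 1.50e5 N/C.

|E| = 1.50×10^5 V/m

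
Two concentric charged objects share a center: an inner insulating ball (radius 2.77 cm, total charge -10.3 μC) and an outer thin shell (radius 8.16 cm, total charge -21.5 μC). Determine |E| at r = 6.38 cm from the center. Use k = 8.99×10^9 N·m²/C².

Symmetry ⇒ E = E(r) r̂. Gaussian sphere of radius r = 6.38 cm (between the bodies, 2.77 cm < r < 8.16 cm).
Only the inner charge is enclosed; the outer shell contributes nothing inside itself. Q_enc = -10.3 μC = -1.03×10^-5 C.
By Gauss's law, ∮E·dA = E·4πr² = Q_enc/ε₀.
E = k|Q_enc|/r² = (8.99×10^9)(1.03×10^-5)/(0.0638)² = 2.27e7 N/C.

|E| ≈ 2.27×10^7 N/C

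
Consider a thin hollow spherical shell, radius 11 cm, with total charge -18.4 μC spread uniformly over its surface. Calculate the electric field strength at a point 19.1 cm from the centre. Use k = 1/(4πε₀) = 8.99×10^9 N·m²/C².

|E| ≈ 4.53e6 V/m

Take a concentric spherical Gaussian surface of radius r = 19.1 cm (r > 11 cm).
The entire shell is enclosed: Q_enc = -1.84×10^-5 C.
Since E is radial and uniform over the Gaussian sphere, Φ = E·4πr² = Q_enc/ε₀.
E = k|Q_enc|/r² = (8.99×10^9)(1.84e-5)/(0.191)² = 4.53×10^6 N/C.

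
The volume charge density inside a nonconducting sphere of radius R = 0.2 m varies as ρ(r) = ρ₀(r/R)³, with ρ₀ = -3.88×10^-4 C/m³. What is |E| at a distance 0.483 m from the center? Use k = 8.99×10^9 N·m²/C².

By spherical symmetry E is radial; choose a Gaussian sphere of radius r = 0.483 m (r > R, all charge enclosed).
Q_enc = 4π ∫₀^R ρ₀(r'/R)^3 r'² dr' = 4πρ₀R³/6 = -6.501e-6 C.
By Gauss's law, ∮E·dA = E·4πr² = Q_enc/ε₀.
E = k|Q_enc|/r² = (8.99×10^9)(6.501×10^-6)/(0.483)² = 2.51×10^5 N/C.

|E| ≈ 2.51×10^5 N/C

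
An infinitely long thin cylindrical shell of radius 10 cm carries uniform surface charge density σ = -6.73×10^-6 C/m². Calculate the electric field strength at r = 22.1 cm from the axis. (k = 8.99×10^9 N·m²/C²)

Coaxial Gaussian cylinder, radius r = 22.1 cm, length L (r > 10 cm).
The whole shell is enclosed: λ_enc = σ·2πR = (-6.73×10^-6)·2π·(0.1) = -4.229×10^-6 C/m.
Since E is radial and uniform over the curved surface, Φ = E·2πrL = Q_enc/ε₀ = λ_enc L/ε₀.
E = 2k|λ_enc|/r = 2(8.99×10^9)(4.229×10^-6)/(0.221) = 3.44e5 N/C.

3.44×10^5 V/m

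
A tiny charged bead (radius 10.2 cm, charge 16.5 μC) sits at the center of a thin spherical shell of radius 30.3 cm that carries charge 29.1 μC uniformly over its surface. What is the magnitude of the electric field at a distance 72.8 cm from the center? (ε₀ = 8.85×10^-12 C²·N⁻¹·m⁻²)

|E| ≈ 7.74×10^5 N/C

By spherical symmetry E is radial; choose a Gaussian sphere of radius r = 72.8 cm (r > 30.3 cm, enclosing both).
Q_enc = (16.5 μC) + (29.1 μC) = 4.56×10^-5 C.
By Gauss's law, ∮E·dA = E·4πr² = Q_enc/ε₀.
E = |Q_enc|/(4πε₀r²) = (4.56e-5)/(4π·8.85×10^-12·(0.728)²) = 7.74×10^5 N/C.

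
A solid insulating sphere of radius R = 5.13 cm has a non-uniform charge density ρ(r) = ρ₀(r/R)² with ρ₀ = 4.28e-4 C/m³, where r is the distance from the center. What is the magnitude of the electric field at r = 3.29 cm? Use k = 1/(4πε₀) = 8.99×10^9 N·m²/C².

By spherical symmetry E is radial; choose a Gaussian sphere of radius r = 3.29 cm (r < R).
Q_enc = ∫₀^r ρ(r')·4πr'² dr' = (4πρ₀/R²) ∫₀^r r'^4 dr' = 4πρ₀ r^5/(5·R²) = 1.576×10^-8 C.
By Gauss's law, ∮E·dA = E·4πr² = Q_enc/ε₀.
E = k|Q_enc|/r² = (8.99×10^9)(1.576×10^-8)/(0.0329)² = 1.31×10^5 N/C.

|E| ≈ 1.31×10^5 N/C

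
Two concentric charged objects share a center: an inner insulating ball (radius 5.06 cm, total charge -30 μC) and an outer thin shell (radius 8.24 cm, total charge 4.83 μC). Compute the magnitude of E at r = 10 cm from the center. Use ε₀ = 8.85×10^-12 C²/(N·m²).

By spherical symmetry E is radial; choose a Gaussian sphere of radius r = 10 cm (r > 8.24 cm, enclosing both).
Q_enc = (-30 μC) + (4.83 μC) = -2.517×10^-5 C.
By Gauss's law, ∮E·dA = E·4πr² = Q_enc/ε₀.
E = |Q_enc|/(4πε₀r²) = (2.517×10^-5)/(4π·8.85×10^-12·(0.1)²) = 2.26×10^7 N/C.

E = 2.26×10^7 N/C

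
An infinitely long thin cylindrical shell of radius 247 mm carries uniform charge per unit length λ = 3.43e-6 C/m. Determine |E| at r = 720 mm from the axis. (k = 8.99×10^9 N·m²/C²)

Take a coaxial cylindrical Gaussian surface of radius r = 720 mm and length L (r > 247 mm).
The full line charge is enclosed: λ_enc = 3.43×10^-6 C/m.
By Gauss's law (flux through the curved wall only), E·2πrL = λ_enc L/ε₀.
E = 2k|λ_enc|/r = 2(8.99×10^9)(3.43×10^-6)/(0.72) = 8.57×10^4 N/C.

E = 8.57×10^4 N/C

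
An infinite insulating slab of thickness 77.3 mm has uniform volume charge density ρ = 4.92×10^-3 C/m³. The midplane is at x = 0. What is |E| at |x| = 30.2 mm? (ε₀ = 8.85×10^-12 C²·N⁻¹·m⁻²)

|E| = 1.68e7 N/C

By symmetry E is perpendicular to the slab. A Gaussian pillbox from −30.2 mm to +30.2 mm (face area A) lies entirely within the slab.
Q_enc = ρ·(2x)·A and flux = 2EA, so 2EA = 2ρxA/ε₀ ⇒ E = |ρ|x/ε₀.
E = (4.92×10^-3)(0.0302)/(8.85×10^-12) = 1.68×10^7 N/C.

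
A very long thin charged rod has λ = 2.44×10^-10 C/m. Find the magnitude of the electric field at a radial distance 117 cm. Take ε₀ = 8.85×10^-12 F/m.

Take a coaxial cylindrical Gaussian surface of radius r = 117 cm and length L.
Q_enc = λL, so λ_enc = 2.44×10^-10 C/m.
By Gauss's law (flux through the curved wall only), E·2πrL = λ_enc L/ε₀.
E = |λ_enc|/(2πε₀r) = (2.44×10^-10)/(2π·8.85×10^-12·1.17) = 3.75 N/C.

|E| = 3.75 N/C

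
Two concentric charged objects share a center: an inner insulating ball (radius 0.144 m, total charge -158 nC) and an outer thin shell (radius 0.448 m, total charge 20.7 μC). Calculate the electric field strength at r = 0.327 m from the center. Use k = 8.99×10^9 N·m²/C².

E = 1.33e4 N/C

Use a concentric Gaussian sphere at r = 0.327 m (between the bodies, 0.144 m < r < 0.448 m).
The shell at 0.448 m lies outside the Gaussian surface, so Q_enc = -158 nC = -1.58e-7 C.
Gauss's law: E·4πr² = Q_enc/ε₀.
E = k|Q_enc|/r² = (8.99×10^9)(1.58×10^-7)/(0.327)² = 1.33×10^4 N/C.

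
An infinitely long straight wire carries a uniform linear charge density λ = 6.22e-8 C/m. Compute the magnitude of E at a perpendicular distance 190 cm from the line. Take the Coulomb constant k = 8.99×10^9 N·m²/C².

By cylindrical symmetry E is radial; use a coaxial Gaussian cylinder of radius 190 cm and length L.
Q_enc = λL, so λ_enc = 6.22e-8 C/m.
Gauss's law: E·2πrL = λ_enc L/ε₀.
E = 2k|λ_enc|/r = 2(8.99×10^9)(6.22×10^-8)/(1.9) = 589 N/C.

|E| ≈ 589 V/m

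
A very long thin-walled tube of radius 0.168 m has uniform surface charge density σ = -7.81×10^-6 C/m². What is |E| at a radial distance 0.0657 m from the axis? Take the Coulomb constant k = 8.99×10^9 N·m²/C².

E = 0 (no enclosed charge)

Coaxial Gaussian cylinder, radius r = 0.0657 m, length L (r < 0.168 m, inside the shell).
All the surface charge lies outside this cylinder: Q_enc = 0, hence E = 0.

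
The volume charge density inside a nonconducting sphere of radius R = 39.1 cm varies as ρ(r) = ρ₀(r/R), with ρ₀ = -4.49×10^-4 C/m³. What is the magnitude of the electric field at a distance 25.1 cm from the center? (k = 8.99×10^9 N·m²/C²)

|E| ≈ 2.04e6 N/C

Take a concentric spherical Gaussian surface of radius r = 25.1 cm (r < R).
Q_enc = ∫₀^r ρ(r')·4πr'² dr' = (4πρ₀/R) ∫₀^r r'^3 dr' = 4πρ₀ r^4/(4·R) = -1.432e-5 C.
By Gauss's law, ∮E·dA = E·4πr² = Q_enc/ε₀.
E = k|Q_enc|/r² = (8.99×10^9)(1.432×10^-5)/(0.251)² = 2.04×10^6 N/C.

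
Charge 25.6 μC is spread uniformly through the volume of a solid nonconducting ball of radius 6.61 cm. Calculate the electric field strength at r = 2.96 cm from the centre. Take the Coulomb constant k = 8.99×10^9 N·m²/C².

Take a concentric spherical Gaussian surface of radius r = 2.96 cm (r < R).
Only the charge within r is enclosed: Q_enc = Q·(r/R)³ = (25.6 μC)·(2.96 cm/6.61 cm)³ = 2.299×10^-6 C.
Gauss's law: E·4πr² = Q_enc/ε₀.
E = k|Q_enc|/r² = (8.99×10^9)(2.299×10^-6)/(0.0296)² = 2.36e7 N/C.

E ≈ 2.36×10^7 V/m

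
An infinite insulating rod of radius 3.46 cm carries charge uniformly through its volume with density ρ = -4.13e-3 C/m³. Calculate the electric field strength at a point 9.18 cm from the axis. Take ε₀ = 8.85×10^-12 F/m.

Choose a coaxial cylinder of radius r = 9.18 cm (arbitrary length L) as the Gaussian surface (r > 3.46 cm, full cross-section enclosed).
λ_enc = ρ·πR² = (-4.13e-3)π(0.0346)² = -1.553e-5 C/m.
By Gauss's law (flux through the curved wall only), E·2πrL = λ_enc L/ε₀.
E = |λ_enc|/(2πε₀r) = (1.553×10^-5)/(2π·8.85×10^-12·0.0918) = 3.04×10^6 N/C.

|E| = 3.04×10^6 V/m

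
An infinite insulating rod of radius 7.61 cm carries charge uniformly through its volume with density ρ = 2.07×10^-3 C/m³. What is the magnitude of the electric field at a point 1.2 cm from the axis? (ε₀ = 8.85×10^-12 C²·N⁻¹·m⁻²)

1.40×10^6 N/C

Choose a coaxial cylinder of radius r = 1.2 cm (arbitrary length L) as the Gaussian surface (r < R).
Enclosed charge per unit length: λ_enc = ρ·πr² = (2.07e-3)π(0.012)² = 9.364×10^-7 C/m.
By Gauss's law (flux through the curved wall only), E·2πrL = λ_enc L/ε₀.
E = |λ_enc|/(2πε₀r) = (9.364×10^-7)/(2π·8.85×10^-12·0.012) = 1.40×10^6 N/C.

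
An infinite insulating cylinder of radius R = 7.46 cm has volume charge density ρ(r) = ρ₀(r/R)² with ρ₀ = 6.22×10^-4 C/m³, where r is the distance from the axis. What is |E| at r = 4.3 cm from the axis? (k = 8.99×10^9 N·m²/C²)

2.51e5 V/m

Choose a coaxial cylinder of radius r = 4.3 cm (arbitrary length L) as the Gaussian surface (r < R).
Integrating ρ over the cross-section to radius r: λ_enc = (2πρ₀/R²) ∫₀^r r'^3 dr' = 2πρ₀ r^4/(4·R²) = 6.002×10^-7 C/m.
Gauss's law: E·2πrL = λ_enc L/ε₀.
E = 2k|λ_enc|/r = 2(8.99×10^9)(6.002e-7)/(0.043) = 2.51×10^5 N/C.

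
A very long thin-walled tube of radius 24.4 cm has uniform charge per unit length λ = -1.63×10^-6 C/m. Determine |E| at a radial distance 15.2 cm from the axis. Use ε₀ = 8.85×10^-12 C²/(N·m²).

E = 0

Take a coaxial cylindrical Gaussian surface of radius r = 15.2 cm and length L (r < 24.4 cm, inside the shell).
All the surface charge lies outside this cylinder: Q_enc = 0, hence E = 0.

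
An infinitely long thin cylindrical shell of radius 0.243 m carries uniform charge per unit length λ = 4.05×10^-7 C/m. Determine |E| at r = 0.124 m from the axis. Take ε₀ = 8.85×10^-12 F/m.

|E| = 0 V/m

Choose a coaxial cylinder of radius r = 0.124 m (arbitrary length L) as the Gaussian surface (r < 0.243 m, inside the shell).
All the surface charge lies outside this cylinder: Q_enc = 0, hence E = 0.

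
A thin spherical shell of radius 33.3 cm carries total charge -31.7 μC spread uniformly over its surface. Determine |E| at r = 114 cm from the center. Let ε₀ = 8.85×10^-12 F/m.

Symmetry ⇒ E = E(r) r̂. Gaussian sphere of radius r = 114 cm (r > 33.3 cm).
The entire shell is enclosed: Q_enc = -3.17×10^-5 C.
Since E is radial and uniform over the Gaussian sphere, Φ = E·4πr² = Q_enc/ε₀.
E = |Q_enc|/(4πε₀r²) = (3.17×10^-5)/(4π·8.85×10^-12·(1.14)²) = 2.19e5 N/C.

E = 2.19×10^5 N/C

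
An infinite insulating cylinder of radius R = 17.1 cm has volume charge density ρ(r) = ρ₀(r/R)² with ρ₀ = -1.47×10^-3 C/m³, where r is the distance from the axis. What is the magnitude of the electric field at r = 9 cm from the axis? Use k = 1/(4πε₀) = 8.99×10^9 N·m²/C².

|E| ≈ 1.04×10^6 N/C

Coaxial Gaussian cylinder, radius r = 9 cm, length L (r < R).
λ_enc = ∫₀^r ρ(r')·2πr' dr' = (2πρ₀/R²)·r^4/4 = -5.181×10^-6 C/m.
Gauss's law: E·2πrL = λ_enc L/ε₀.
E = 2k|λ_enc|/r = 2(8.99×10^9)(5.181×10^-6)/(0.09) = 1.04e6 N/C.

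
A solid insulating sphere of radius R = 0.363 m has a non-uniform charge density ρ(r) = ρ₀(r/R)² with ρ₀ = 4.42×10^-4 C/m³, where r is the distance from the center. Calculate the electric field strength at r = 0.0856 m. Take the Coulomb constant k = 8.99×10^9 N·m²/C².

Take a concentric spherical Gaussian surface of radius r = 0.0856 m (r < R).
Integrate the density: Q_enc = 4π ∫₀^r ρ₀(r'/R)^2 r'² dr' = 4πρ₀ r^5/(5·R²) = 3.875×10^-8 C.
Applying ∮E·dA = Q_enc/ε₀ with Φ = E(4πr²):
E = k|Q_enc|/r² = (8.99×10^9)(3.875×10^-8)/(0.0856)² = 4.75e4 N/C.

|E| = 4.75×10^4 N/C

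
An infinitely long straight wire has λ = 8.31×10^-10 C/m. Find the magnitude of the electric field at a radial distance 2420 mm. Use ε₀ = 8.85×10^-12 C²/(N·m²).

E ≈ 6.18 V/m

Choose a coaxial cylinder of radius r = 2420 mm (arbitrary length L) as the Gaussian surface.
Q_enc = λL, so λ_enc = 8.31×10^-10 C/m.
By Gauss's law (flux through the curved wall only), E·2πrL = λ_enc L/ε₀.
E = |λ_enc|/(2πε₀r) = (8.31e-10)/(2π·8.85×10^-12·2.42) = 6.18 N/C.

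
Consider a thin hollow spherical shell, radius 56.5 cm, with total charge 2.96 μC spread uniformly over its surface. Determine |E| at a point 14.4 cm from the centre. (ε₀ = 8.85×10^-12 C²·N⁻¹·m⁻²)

Symmetry ⇒ E = E(r) r̂. Gaussian sphere of radius r = 14.4 cm (inside the shell, r < 56.5 cm).
All the charge is outside the Gaussian surface: Q_enc = 0, hence E = 0 everywhere inside the shell.

|E| = 0 V/m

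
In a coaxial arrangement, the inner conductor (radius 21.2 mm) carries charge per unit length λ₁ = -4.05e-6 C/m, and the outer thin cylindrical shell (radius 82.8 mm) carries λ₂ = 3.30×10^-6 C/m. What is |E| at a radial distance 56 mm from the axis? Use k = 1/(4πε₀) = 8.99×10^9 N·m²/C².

1.30×10^6 V/m

By cylindrical symmetry E is radial; use a coaxial Gaussian cylinder of radius 56 mm and length L (between the conductors, 21.2 mm < r < 82.8 mm).
Only the inner wire is enclosed; the outer shell contributes nothing inside itself. λ_enc = λ₁ = -4.05×10^-6 C/m.
By Gauss's law (flux through the curved wall only), E·2πrL = λ_enc L/ε₀.
E = 2k|λ_enc|/r = 2(8.99×10^9)(4.05e-6)/(0.056) = 1.30×10^6 N/C.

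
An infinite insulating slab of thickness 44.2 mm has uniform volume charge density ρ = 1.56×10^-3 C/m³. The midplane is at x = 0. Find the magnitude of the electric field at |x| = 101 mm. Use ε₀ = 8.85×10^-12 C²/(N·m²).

The point |x| = 101 mm lies outside the slab (half-thickness 0.0221 m). A symmetric pillbox spanning the full slab encloses Q_enc = ρ·d·A.
Flux = 2EA ⇒ E = |ρ|d/(2ε₀), independent of distance outside.
E = (1.56×10^-3)(0.0442)/(2·8.85×10^-12) = 3.90e6 N/C.

|E| ≈ 3.90e6 N/C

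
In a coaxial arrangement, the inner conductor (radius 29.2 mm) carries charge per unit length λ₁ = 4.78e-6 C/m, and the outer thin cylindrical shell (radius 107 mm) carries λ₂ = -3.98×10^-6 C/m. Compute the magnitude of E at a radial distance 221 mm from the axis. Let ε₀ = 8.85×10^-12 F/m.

E = 6.51×10^4 N/C

By cylindrical symmetry E is radial; use a coaxial Gaussian cylinder of radius 221 mm and length L (r > 107 mm, enclosing both).
λ_enc = λ₁ + λ₂ = (4.78×10^-6) + (-3.98×10^-6) = 8.00×10^-7 C/m.
Applying ∮E·dA = Q_enc/ε₀ with the end caps contributing no flux:
E = |λ_enc|/(2πε₀r) = (8.00×10^-7)/(2π·8.85×10^-12·0.221) = 6.51×10^4 N/C.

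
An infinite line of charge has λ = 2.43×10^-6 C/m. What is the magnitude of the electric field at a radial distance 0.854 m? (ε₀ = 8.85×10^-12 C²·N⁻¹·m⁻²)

Coaxial Gaussian cylinder, radius r = 0.854 m, length L.
Q_enc = λL, so λ_enc = 2.43×10^-6 C/m.
Applying ∮E·dA = Q_enc/ε₀ with the end caps contributing no flux:
E = |λ_enc|/(2πε₀r) = (2.43×10^-6)/(2π·8.85×10^-12·0.854) = 5.12×10^4 N/C.

5.12e4 N/C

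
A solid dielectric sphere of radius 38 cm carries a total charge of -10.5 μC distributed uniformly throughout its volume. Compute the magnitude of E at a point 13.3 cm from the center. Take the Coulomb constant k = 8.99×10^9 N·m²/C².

E = 2.29×10^5 V/m

Use a concentric Gaussian sphere at r = 13.3 cm (r < R).
For a uniform sphere the enclosed fraction is (r/R)³, so Q_enc = (-10.5 μC)(0.133/0.38)³ = -4.502e-7 C.
Since E is radial and uniform over the Gaussian sphere, Φ = E·4πr² = Q_enc/ε₀.
E = k|Q_enc|/r² = (8.99×10^9)(4.502×10^-7)/(0.133)² = 2.29×10^5 N/C.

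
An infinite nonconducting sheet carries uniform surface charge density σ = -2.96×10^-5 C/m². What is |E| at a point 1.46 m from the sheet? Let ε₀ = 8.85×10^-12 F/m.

1.67×10^6 N/C

Choose a cylindrical pillbox piercing the sheet, end faces (area A) parallel to it.
Flux Φ = 2EA and Q_enc = σA, so 2EA = σA/ε₀ ⇒ E = |σ|/(2ε₀), independent of distance.
E = |σ|/(2ε₀) = (2.96×10^-5)/(2·8.85×10^-12) = 1.67×10^6 N/C.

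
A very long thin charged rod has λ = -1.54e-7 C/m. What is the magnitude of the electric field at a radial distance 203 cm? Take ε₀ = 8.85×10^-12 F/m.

E ≈ 1.36×10^3 N/C

Coaxial Gaussian cylinder, radius r = 203 cm, length L.
Q_enc = λL, so λ_enc = -1.54×10^-7 C/m.
Applying ∮E·dA = Q_enc/ε₀ with the end caps contributing no flux:
E = |λ_enc|/(2πε₀r) = (1.54e-7)/(2π·8.85×10^-12·2.03) = 1.36e3 N/C.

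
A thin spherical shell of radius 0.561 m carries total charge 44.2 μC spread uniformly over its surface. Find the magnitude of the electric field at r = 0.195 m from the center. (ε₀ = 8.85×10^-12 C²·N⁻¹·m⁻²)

Take a concentric spherical Gaussian surface of radius r = 0.195 m (inside the shell, r < 0.561 m).
No charge lies within this surface, so Q_enc = 0 and Gauss's law gives E·4πr² = 0 ⇒ E = 0.

|E| = 0 N/C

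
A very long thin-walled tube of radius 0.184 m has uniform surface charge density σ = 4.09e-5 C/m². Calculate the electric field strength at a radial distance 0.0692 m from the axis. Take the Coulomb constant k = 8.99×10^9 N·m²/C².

Coaxial Gaussian cylinder, radius r = 0.0692 m, length L (r < 0.184 m, inside the shell).
No charge is enclosed, so Gauss's law gives E·2πrL = 0 ⇒ E = 0.

E = 0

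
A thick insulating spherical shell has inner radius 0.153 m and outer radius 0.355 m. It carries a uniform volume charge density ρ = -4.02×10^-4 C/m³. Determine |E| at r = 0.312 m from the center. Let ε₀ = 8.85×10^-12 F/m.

4.17e6 V/m

By spherical symmetry E is radial; choose a Gaussian sphere of radius r = 0.312 m (within the shell material, 0.153 m < r < 0.355 m).
Enclosed charge is the volume from a to r: Q_enc = (4π/3)ρ(r³ − a³) = -4.511×10^-5 C.
By Gauss's law, ∮E·dA = E·4πr² = Q_enc/ε₀.
E = |Q_enc|/(4πε₀r²) = (4.511×10^-5)/(4π·8.85×10^-12·(0.312)²) = 4.17×10^6 N/C.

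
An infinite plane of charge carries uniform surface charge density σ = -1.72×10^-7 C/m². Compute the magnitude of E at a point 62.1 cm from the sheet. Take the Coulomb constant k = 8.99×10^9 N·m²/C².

By planar symmetry E is perpendicular to the sheet and uniform; use a Gaussian pillbox with flat faces of area A on each side of the sheet.
Only the two end caps contribute flux: Φ = 2EA. With Q_enc = σA, Gauss's law gives E = |σ|/(2ε₀).
E = 2πk|σ| = 2π(8.99×10^9)(1.72×10^-7) = 9.72×10^3 N/C.

E ≈ 9.72×10^3 V/m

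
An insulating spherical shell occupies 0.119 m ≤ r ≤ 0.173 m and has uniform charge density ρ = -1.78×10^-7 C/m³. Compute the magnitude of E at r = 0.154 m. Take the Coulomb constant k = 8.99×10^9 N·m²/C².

Symmetry ⇒ E = E(r) r̂. Gaussian sphere of radius r = 0.154 m (within the shell material, 0.119 m < r < 0.173 m).
Enclosed charge is the volume from a to r: Q_enc = (4π/3)ρ(r³ − a³) = -1.467e-9 C.
Gauss's law: E·4πr² = Q_enc/ε₀.
E = k|Q_enc|/r² = (8.99×10^9)(1.467e-9)/(0.154)² = 556 N/C.

E = 556 V/m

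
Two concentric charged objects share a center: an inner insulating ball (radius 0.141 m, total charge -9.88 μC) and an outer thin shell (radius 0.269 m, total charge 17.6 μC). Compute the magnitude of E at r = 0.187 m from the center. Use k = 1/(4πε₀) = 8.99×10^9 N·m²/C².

Symmetry ⇒ E = E(r) r̂. Gaussian sphere of radius r = 0.187 m (between the bodies, 0.141 m < r < 0.269 m).
The shell at 0.269 m lies outside the Gaussian surface, so Q_enc = -9.88 μC = -9.88×10^-6 C.
By Gauss's law, ∮E·dA = E·4πr² = Q_enc/ε₀.
E = k|Q_enc|/r² = (8.99×10^9)(9.88×10^-6)/(0.187)² = 2.54e6 N/C.

E = 2.54×10^6 N/C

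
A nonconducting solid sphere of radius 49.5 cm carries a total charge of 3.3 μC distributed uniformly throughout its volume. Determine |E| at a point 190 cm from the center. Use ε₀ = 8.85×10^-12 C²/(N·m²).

|E| ≈ 8.22×10^3 N/C

Take a concentric spherical Gaussian surface of radius r = 190 cm (r > R, so the entire charge is enclosed).
Q_enc = 3.3 μC = 3.30×10^-6 C.
By Gauss's law, ∮E·dA = E·4πr² = Q_enc/ε₀.
E = |Q_enc|/(4πε₀r²) = (3.30×10^-6)/(4π·8.85×10^-12·(1.9)²) = 8.22e3 N/C.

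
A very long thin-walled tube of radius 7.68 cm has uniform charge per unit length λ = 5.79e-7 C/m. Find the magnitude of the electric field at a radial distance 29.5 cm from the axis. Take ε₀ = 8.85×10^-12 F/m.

|E| = 3.53e4 V/m

Take a coaxial cylindrical Gaussian surface of radius r = 29.5 cm and length L (r > 7.68 cm).
The full line charge is enclosed: λ_enc = 5.79×10^-7 C/m.
Gauss's law: E·2πrL = λ_enc L/ε₀.
E = |λ_enc|/(2πε₀r) = (5.79e-7)/(2π·8.85×10^-12·0.295) = 3.53×10^4 N/C.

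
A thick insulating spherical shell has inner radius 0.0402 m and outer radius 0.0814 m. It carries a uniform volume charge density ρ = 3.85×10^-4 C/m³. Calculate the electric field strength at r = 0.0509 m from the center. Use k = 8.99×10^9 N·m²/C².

Symmetry ⇒ E = E(r) r̂. Gaussian sphere of radius r = 0.0509 m (within the shell material, 0.0402 m < r < 0.0814 m).
Enclosed charge is the volume from a to r: Q_enc = (4π/3)ρ(r³ − a³) = 1.079×10^-7 C.
Gauss's law: E·4πr² = Q_enc/ε₀.
E = k|Q_enc|/r² = (8.99×10^9)(1.079×10^-7)/(0.0509)² = 3.74×10^5 N/C.

E ≈ 3.74e5 N/C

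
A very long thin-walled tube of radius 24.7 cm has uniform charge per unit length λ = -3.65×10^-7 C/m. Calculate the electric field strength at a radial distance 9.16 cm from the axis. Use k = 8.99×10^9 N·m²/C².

E = 0 (no enclosed charge)

By cylindrical symmetry E is radial; use a coaxial Gaussian cylinder of radius 9.16 cm and length L (r < 24.7 cm, inside the shell).
All the surface charge lies outside this cylinder: Q_enc = 0, hence E = 0.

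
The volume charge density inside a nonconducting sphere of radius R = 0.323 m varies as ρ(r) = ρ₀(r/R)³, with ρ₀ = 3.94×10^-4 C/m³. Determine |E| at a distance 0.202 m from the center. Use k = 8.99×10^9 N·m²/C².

Symmetry ⇒ E = E(r) r̂. Gaussian sphere of radius r = 0.202 m (r < R).
Integrate the density: Q_enc = 4π ∫₀^r ρ₀(r'/R)^3 r'² dr' = 4πρ₀ r^6/(6·R³) = 1.664e-6 C.
Since E is radial and uniform over the Gaussian sphere, Φ = E·4πr² = Q_enc/ε₀.
E = k|Q_enc|/r² = (8.99×10^9)(1.664e-6)/(0.202)² = 3.67×10^5 N/C.

|E| ≈ 3.67e5 V/m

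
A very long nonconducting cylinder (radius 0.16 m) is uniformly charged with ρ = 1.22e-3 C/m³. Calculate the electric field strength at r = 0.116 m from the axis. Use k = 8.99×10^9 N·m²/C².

Take a coaxial cylindrical Gaussian surface of radius r = 0.116 m and length L (r < R).
Enclosed charge per unit length: λ_enc = ρ·πr² = (1.22×10^-3)π(0.116)² = 5.157×10^-5 C/m.
By Gauss's law (flux through the curved wall only), E·2πrL = λ_enc L/ε₀.
E = 2k|λ_enc|/r = 2(8.99×10^9)(5.157e-5)/(0.116) = 7.99×10^6 N/C.

|E| = 7.99×10^6 N/C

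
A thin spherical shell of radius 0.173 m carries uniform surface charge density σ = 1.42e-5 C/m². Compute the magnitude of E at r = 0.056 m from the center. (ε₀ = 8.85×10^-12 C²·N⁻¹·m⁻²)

Use a concentric Gaussian sphere at r = 0.056 m (inside the shell, r < 0.173 m).
No charge lies within this surface, so Q_enc = 0 and Gauss's law gives E·4πr² = 0 ⇒ E = 0.

E = 0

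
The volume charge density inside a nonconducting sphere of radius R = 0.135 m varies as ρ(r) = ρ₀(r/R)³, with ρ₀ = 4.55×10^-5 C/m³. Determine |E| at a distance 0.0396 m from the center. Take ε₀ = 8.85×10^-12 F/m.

By spherical symmetry E is radial; choose a Gaussian sphere of radius r = 0.0396 m (r < R).
Q_enc = ∫₀^r ρ(r')·4πr'² dr' = (4πρ₀/R³) ∫₀^r r'^5 dr' = 4πρ₀ r^6/(6·R³) = 1.494×10^-10 C.
Gauss's law: E·4πr² = Q_enc/ε₀.
E = |Q_enc|/(4πε₀r²) = (1.494e-10)/(4π·8.85×10^-12·(0.0396)²) = 856 N/C.

E = 856 N/C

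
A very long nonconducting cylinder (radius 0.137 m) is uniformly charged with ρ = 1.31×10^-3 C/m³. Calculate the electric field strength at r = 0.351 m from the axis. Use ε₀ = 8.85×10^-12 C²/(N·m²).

Take a coaxial cylindrical Gaussian surface of radius r = 0.351 m and length L (r > 0.137 m, full cross-section enclosed).
λ_enc = ρ·πR² = (1.31×10^-3)π(0.137)² = 7.724×10^-5 C/m.
Since E is radial and uniform over the curved surface, Φ = E·2πrL = Q_enc/ε₀ = λ_enc L/ε₀.
E = |λ_enc|/(2πε₀r) = (7.724×10^-5)/(2π·8.85×10^-12·0.351) = 3.96×10^6 N/C.

3.96×10^6 N/C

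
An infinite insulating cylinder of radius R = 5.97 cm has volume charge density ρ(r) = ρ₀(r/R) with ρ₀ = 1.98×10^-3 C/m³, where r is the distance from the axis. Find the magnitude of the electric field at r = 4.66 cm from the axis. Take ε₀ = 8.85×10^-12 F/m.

Take a coaxial cylindrical Gaussian surface of radius r = 4.66 cm and length L (r < R).
λ_enc = ∫₀^r ρ(r')·2πr' dr' = (2πρ₀/R)·r^3/3 = 7.029×10^-6 C/m.
Gauss's law: E·2πrL = λ_enc L/ε₀.
E = |λ_enc|/(2πε₀r) = (7.029×10^-6)/(2π·8.85×10^-12·0.0466) = 2.71×10^6 N/C.

|E| ≈ 2.71e6 N/C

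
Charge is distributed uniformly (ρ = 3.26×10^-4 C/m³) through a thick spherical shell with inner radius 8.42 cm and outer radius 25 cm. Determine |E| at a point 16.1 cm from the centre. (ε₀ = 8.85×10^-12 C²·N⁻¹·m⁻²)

Take a concentric spherical Gaussian surface of radius r = 16.1 cm (within the shell material, 8.42 cm < r < 25 cm).
Only the shell between 8.42 cm and r is enclosed: Q_enc = ρ·(4π/3)(r³ − a³) = (3.26e-4)·(4π/3)·((0.161)³ − (0.0842)³) = 4.884e-6 C.
Applying ∮E·dA = Q_enc/ε₀ with Φ = E(4πr²):
E = |Q_enc|/(4πε₀r²) = (4.884×10^-6)/(4π·8.85×10^-12·(0.161)²) = 1.69e6 N/C.

E ≈ 1.69×10^6 N/C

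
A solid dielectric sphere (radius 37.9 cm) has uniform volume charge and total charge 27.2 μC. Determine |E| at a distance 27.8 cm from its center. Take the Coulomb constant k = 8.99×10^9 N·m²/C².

E ≈ 1.25e6 N/C

Take a concentric spherical Gaussian surface of radius r = 27.8 cm (r < R).
For a uniform sphere the enclosed fraction is (r/R)³, so Q_enc = (27.2 μC)(0.278/0.379)³ = 1.073×10^-5 C.
Applying ∮E·dA = Q_enc/ε₀ with Φ = E(4πr²):
E = k|Q_enc|/r² = (8.99×10^9)(1.073e-5)/(0.278)² = 1.25e6 N/C.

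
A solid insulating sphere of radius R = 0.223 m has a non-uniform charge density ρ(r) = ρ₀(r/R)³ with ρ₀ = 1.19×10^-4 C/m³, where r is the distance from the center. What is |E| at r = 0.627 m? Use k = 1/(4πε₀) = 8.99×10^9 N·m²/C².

By spherical symmetry E is radial; choose a Gaussian sphere of radius r = 0.627 m (r > R, all charge enclosed).
Q_enc = 4π ∫₀^R ρ₀(r'/R)^3 r'² dr' = 4πρ₀R³/6 = 2.764×10^-6 C.
Gauss's law: E·4πr² = Q_enc/ε₀.
E = k|Q_enc|/r² = (8.99×10^9)(2.764×10^-6)/(0.627)² = 6.32×10^4 N/C.

E = 6.32e4 N/C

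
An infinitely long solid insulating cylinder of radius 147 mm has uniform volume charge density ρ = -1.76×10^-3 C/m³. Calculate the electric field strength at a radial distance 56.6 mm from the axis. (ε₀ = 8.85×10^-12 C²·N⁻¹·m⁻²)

Take a coaxial cylindrical Gaussian surface of radius r = 56.6 mm and length L (r < R).
Enclosed charge per unit length: λ_enc = ρ·πr² = (-1.76e-3)π(0.0566)² = -1.771×10^-5 C/m.
By Gauss's law (flux through the curved wall only), E·2πrL = λ_enc L/ε₀.
E = |λ_enc|/(2πε₀r) = (1.771e-5)/(2π·8.85×10^-12·0.0566) = 5.63×10^6 N/C.

E ≈ 5.63×10^6 N/C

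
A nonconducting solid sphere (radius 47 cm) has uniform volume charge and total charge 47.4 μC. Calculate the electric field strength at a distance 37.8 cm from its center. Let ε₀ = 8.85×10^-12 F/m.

Take a concentric spherical Gaussian surface of radius r = 37.8 cm (r < R).
Only the charge within r is enclosed: Q_enc = Q·(r/R)³ = (47.4 μC)·(37.8 cm/47 cm)³ = 2.466×10^-5 C.
By Gauss's law, ∮E·dA = E·4πr² = Q_enc/ε₀.
E = |Q_enc|/(4πε₀r²) = (2.466e-5)/(4π·8.85×10^-12·(0.378)²) = 1.55×10^6 N/C.

1.55×10^6 V/m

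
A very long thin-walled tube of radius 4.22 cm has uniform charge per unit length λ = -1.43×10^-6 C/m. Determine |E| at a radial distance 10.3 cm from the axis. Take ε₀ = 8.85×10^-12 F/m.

|E| ≈ 2.50e5 N/C

Take a coaxial cylindrical Gaussian surface of radius r = 10.3 cm and length L (r > 4.22 cm).
The full line charge is enclosed: λ_enc = -1.43×10^-6 C/m.
Since E is radial and uniform over the curved surface, Φ = E·2πrL = Q_enc/ε₀ = λ_enc L/ε₀.
E = |λ_enc|/(2πε₀r) = (1.43×10^-6)/(2π·8.85×10^-12·0.103) = 2.50×10^5 N/C.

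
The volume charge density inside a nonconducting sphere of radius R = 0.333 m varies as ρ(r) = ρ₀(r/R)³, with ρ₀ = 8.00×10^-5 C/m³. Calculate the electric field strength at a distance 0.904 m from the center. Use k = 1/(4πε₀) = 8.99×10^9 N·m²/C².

E = 6.81×10^4 N/C

Use a concentric Gaussian sphere at r = 0.904 m (r > R, all charge enclosed).
Q_enc = 4π ∫₀^R ρ₀(r'/R)^3 r'² dr' = 4πρ₀R³/6 = 6.187e-6 C.
By Gauss's law, ∮E·dA = E·4πr² = Q_enc/ε₀.
E = k|Q_enc|/r² = (8.99×10^9)(6.187×10^-6)/(0.904)² = 6.81e4 N/C.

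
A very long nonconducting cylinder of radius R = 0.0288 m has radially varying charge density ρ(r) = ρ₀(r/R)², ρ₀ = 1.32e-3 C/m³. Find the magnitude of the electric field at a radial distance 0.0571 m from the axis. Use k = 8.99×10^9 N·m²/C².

5.42e5 N/C

By cylindrical symmetry E is radial; use a coaxial Gaussian cylinder of radius 0.0571 m and length L (r > R, full charge per length enclosed).
λ_enc = 2π ∫₀^R ρ₀(r'/R)^2 r' dr' = 2πρ₀R²/4 = 1.72e-6 C/m.
By Gauss's law (flux through the curved wall only), E·2πrL = λ_enc L/ε₀.
E = 2k|λ_enc|/r = 2(8.99×10^9)(1.72e-6)/(0.0571) = 5.42×10^5 N/C.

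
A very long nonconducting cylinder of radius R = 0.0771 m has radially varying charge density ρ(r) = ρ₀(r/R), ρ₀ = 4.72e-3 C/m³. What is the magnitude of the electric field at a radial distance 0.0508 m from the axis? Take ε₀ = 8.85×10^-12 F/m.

Take a coaxial cylindrical Gaussian surface of radius r = 0.0508 m and length L (r < R).
Integrating ρ over the cross-section to radius r: λ_enc = (2πρ₀/R) ∫₀^r r'^2 dr' = 2πρ₀ r^3/(3·R) = 1.681e-5 C/m.
By Gauss's law (flux through the curved wall only), E·2πrL = λ_enc L/ε₀.
E = |λ_enc|/(2πε₀r) = (1.681e-5)/(2π·8.85×10^-12·0.0508) = 5.95e6 N/C.

5.95×10^6 V/m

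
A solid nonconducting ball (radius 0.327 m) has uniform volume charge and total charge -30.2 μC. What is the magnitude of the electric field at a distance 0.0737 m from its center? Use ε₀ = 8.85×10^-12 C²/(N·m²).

Take a concentric spherical Gaussian surface of radius r = 0.0737 m (r < R).
For a uniform sphere the enclosed fraction is (r/R)³, so Q_enc = (-30.2 μC)(0.0737/0.327)³ = -3.458×10^-7 C.
By Gauss's law, ∮E·dA = E·4πr² = Q_enc/ε₀.
E = |Q_enc|/(4πε₀r²) = (3.458×10^-7)/(4π·8.85×10^-12·(0.0737)²) = 5.72e5 N/C.

E = 5.72×10^5 N/C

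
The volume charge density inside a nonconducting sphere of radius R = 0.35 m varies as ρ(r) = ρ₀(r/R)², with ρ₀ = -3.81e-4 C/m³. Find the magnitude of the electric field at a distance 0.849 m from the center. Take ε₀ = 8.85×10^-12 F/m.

Symmetry ⇒ E = E(r) r̂. Gaussian sphere of radius r = 0.849 m (r > R, all charge enclosed).
Q_enc = 4π ∫₀^R ρ₀(r'/R)^2 r'² dr' = 4πρ₀R³/5 = -4.106e-5 C.
Since E is radial and uniform over the Gaussian sphere, Φ = E·4πr² = Q_enc/ε₀.
E = |Q_enc|/(4πε₀r²) = (4.106×10^-5)/(4π·8.85×10^-12·(0.849)²) = 5.12e5 N/C.

5.12×10^5 V/m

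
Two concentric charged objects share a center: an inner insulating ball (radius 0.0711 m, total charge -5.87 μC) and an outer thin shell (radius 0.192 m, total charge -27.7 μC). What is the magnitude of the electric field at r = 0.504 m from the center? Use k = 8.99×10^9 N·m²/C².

Use a concentric Gaussian sphere at r = 0.504 m (r > 0.192 m, enclosing both).
Q_enc = (-5.87 μC) + (-27.7 μC) = -3.357×10^-5 C.
Gauss's law: E·4πr² = Q_enc/ε₀.
E = k|Q_enc|/r² = (8.99×10^9)(3.357×10^-5)/(0.504)² = 1.19×10^6 N/C.

1.19×10^6 V/m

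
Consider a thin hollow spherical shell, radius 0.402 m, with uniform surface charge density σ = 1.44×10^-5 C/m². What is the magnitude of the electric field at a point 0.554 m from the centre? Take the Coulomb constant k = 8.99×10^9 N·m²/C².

|E| = 8.57×10^5 N/C

By spherical symmetry E is radial; choose a Gaussian sphere of radius r = 0.554 m (r > 0.402 m).
The entire shell is enclosed: Q_enc = σ·4πR² = (1.44e-5)·4π·(0.402)² = 2.924×10^-5 C.
Since E is radial and uniform over the Gaussian sphere, Φ = E·4πr² = Q_enc/ε₀.
E = k|Q_enc|/r² = (8.99×10^9)(2.924e-5)/(0.554)² = 8.57×10^5 N/C.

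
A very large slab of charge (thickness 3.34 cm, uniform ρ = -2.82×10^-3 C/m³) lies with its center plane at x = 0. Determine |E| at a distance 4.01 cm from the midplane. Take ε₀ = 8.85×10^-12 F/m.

5.32×10^6 V/m

The point |x| = 4.01 cm lies outside the slab (half-thickness 0.0167 m). A symmetric pillbox spanning the full slab encloses Q_enc = ρ·d·A.
Flux = 2EA ⇒ E = |ρ|d/(2ε₀), independent of distance outside.
E = (2.82×10^-3)(0.0334)/(2·8.85×10^-12) = 5.32×10^6 N/C.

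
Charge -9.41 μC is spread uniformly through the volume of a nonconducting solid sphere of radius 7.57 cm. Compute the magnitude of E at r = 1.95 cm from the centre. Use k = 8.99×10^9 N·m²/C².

Symmetry ⇒ E = E(r) r̂. Gaussian sphere of radius r = 1.95 cm (r < R).
For a uniform sphere the enclosed fraction is (r/R)³, so Q_enc = (-9.41 μC)(0.0195/0.0757)³ = -1.608e-7 C.
Gauss's law: E·4πr² = Q_enc/ε₀.
E = k|Q_enc|/r² = (8.99×10^9)(1.608×10^-7)/(0.0195)² = 3.80×10^6 N/C.

3.80×10^6 N/C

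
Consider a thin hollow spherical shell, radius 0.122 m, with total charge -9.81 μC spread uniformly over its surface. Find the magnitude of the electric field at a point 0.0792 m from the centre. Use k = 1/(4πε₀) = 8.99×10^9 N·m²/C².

E = 0 (no enclosed charge)

Use a concentric Gaussian sphere at r = 0.0792 m (inside the shell, r < 0.122 m).
No charge lies within this surface, so Q_enc = 0 and Gauss's law gives E·4πr² = 0 ⇒ E = 0.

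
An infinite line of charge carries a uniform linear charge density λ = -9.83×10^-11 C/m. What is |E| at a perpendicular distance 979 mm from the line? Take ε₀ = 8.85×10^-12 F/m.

E ≈ 1.81 N/C

By cylindrical symmetry E is radial; use a coaxial Gaussian cylinder of radius 979 mm and length L.
Q_enc = λL, so λ_enc = -9.83×10^-11 C/m.
Gauss's law: E·2πrL = λ_enc L/ε₀.
E = |λ_enc|/(2πε₀r) = (9.83×10^-11)/(2π·8.85×10^-12·0.979) = 1.81 N/C.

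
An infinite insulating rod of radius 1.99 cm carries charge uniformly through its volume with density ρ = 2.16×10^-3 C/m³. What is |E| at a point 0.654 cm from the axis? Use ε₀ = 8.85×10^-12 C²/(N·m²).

E ≈ 7.98e5 N/C

Choose a coaxial cylinder of radius r = 0.654 cm (arbitrary length L) as the Gaussian surface (r < R).
Enclosed charge per unit length: λ_enc = ρ·πr² = (2.16×10^-3)π(0.00654)² = 2.902e-7 C/m.
Applying ∮E·dA = Q_enc/ε₀ with the end caps contributing no flux:
E = |λ_enc|/(2πε₀r) = (2.902e-7)/(2π·8.85×10^-12·0.00654) = 7.98e5 N/C.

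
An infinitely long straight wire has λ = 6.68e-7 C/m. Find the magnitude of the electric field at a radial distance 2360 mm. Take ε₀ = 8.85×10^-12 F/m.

Choose a coaxial cylinder of radius r = 2360 mm (arbitrary length L) as the Gaussian surface.
Q_enc = λL, so λ_enc = 6.68×10^-7 C/m.
By Gauss's law (flux through the curved wall only), E·2πrL = λ_enc L/ε₀.
E = |λ_enc|/(2πε₀r) = (6.68×10^-7)/(2π·8.85×10^-12·2.36) = 5.09×10^3 N/C.

5.09×10^3 N/C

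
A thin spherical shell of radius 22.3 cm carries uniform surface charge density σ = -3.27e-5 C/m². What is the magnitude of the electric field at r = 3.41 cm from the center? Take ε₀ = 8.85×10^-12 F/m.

E = 0 (no enclosed charge)

By spherical symmetry E is radial; choose a Gaussian sphere of radius r = 3.41 cm (inside the shell, r < 22.3 cm).
No charge lies within this surface, so Q_enc = 0 and Gauss's law gives E·4πr² = 0 ⇒ E = 0.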